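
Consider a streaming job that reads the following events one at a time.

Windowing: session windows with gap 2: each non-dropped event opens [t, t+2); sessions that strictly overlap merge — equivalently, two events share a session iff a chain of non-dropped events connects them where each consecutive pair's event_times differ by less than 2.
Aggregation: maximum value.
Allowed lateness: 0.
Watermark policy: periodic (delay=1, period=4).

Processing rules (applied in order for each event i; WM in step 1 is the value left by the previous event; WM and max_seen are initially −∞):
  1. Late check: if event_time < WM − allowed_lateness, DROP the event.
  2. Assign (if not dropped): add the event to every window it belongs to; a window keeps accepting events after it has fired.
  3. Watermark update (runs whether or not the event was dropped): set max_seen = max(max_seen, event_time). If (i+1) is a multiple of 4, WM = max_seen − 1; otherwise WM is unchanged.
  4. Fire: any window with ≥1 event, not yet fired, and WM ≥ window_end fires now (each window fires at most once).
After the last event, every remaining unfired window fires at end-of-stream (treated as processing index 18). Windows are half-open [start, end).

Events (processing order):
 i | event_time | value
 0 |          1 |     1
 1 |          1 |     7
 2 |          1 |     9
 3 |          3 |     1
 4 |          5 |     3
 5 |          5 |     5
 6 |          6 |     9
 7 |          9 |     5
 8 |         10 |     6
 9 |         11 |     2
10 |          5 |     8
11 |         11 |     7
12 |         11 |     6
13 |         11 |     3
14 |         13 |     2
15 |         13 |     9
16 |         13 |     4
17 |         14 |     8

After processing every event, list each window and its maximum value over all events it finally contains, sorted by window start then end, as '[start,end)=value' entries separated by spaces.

[1,3)=9 [3,5)=1 [5,8)=9 [9,13)=7 [13,16)=9

i=0 t=1 v=1: → [1,3); WM=−∞
i=1 t=1 v=7: → [1,3); WM=−∞
i=2 t=1 v=9: → [1,3); WM=−∞
i=3 t=3 v=1: → [3,5); WM=2
i=4 t=5 v=3: → [5,7); WM=2
i=5 t=5 v=5: → [5,7); WM=2
i=6 t=6 v=9: → [5,8); WM=2
i=7 t=9 v=5: → [9,11); WM=8
i=8 t=10 v=6: → [9,12); WM=8
i=9 t=11 v=2: → [9,13); WM=8
i=10 t=5 v=8: DROP (t<8-0); WM=8
i=11 t=11 v=7: → [9,13); WM=10
i=12 t=11 v=6: → [9,13); WM=10
i=13 t=11 v=3: → [9,13); WM=10
i=14 t=13 v=2: → [13,15); WM=10
i=15 t=13 v=9: → [13,15); WM=12
i=16 t=13 v=4: → [13,15); WM=12
i=17 t=14 v=8: → [13,16); WM=12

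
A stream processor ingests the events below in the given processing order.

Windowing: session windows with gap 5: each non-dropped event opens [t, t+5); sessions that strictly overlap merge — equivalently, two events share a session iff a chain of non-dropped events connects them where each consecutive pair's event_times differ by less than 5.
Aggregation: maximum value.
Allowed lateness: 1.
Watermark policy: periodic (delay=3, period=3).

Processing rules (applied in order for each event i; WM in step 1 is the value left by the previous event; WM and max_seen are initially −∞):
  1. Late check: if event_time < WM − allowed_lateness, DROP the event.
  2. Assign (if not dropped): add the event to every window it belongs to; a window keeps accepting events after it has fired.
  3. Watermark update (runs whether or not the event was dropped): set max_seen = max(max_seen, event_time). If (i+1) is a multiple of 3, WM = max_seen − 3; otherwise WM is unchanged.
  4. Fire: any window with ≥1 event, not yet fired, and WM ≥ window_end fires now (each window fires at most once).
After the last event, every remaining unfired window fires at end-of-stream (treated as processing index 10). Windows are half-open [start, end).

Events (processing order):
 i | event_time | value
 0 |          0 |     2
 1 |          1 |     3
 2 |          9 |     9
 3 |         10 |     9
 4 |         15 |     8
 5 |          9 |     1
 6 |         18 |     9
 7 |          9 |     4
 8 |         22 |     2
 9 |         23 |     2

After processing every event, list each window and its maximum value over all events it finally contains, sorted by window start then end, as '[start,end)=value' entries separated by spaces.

i=0 t=0 v=2: → [0,5); WM=−∞
i=1 t=1 v=3: → [0,6); WM=−∞
i=2 t=9 v=9: → [9,14); WM=6
i=3 t=10 v=9: → [9,15); WM=6
i=4 t=15 v=8: → [15,20); WM=6
i=5 t=9 v=1: → [9,15); WM=12
i=6 t=18 v=9: → [15,23); WM=12
i=7 t=9 v=4: DROP (t<12-1); WM=12
i=8 t=22 v=2: → [15,27); WM=19
i=9 t=23 v=2: → [15,28); WM=19

[0,6)=3 [9,15)=9 [15,28)=9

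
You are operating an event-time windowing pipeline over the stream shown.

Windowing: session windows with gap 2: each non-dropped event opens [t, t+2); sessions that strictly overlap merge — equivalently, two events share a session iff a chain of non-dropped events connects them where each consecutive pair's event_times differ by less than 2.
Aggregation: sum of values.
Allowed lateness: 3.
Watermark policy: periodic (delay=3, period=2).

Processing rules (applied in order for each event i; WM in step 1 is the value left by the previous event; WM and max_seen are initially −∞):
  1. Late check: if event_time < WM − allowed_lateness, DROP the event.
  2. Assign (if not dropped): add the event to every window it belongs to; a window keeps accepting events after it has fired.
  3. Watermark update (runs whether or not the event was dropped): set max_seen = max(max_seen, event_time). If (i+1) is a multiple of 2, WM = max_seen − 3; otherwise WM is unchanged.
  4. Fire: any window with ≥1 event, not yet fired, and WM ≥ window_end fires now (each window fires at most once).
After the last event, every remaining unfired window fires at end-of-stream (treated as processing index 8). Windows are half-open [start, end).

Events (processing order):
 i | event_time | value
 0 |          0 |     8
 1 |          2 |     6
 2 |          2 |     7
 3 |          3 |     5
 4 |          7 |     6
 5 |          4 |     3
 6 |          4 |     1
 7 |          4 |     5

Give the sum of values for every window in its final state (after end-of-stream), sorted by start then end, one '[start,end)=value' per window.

i=0 t=0 v=8: → [0,2); WM=−∞
i=1 t=2 v=6: → [2,4); WM=-1
i=2 t=2 v=7: → [2,4); WM=-1
i=3 t=3 v=5: → [2,5); WM=0
i=4 t=7 v=6: → [7,9); WM=0
i=5 t=4 v=3: → [2,6); WM=4
i=6 t=4 v=1: → [2,6); WM=4
i=7 t=4 v=5: → [2,6); WM=4

[0,2)=8 [2,6)=27 [7,9)=6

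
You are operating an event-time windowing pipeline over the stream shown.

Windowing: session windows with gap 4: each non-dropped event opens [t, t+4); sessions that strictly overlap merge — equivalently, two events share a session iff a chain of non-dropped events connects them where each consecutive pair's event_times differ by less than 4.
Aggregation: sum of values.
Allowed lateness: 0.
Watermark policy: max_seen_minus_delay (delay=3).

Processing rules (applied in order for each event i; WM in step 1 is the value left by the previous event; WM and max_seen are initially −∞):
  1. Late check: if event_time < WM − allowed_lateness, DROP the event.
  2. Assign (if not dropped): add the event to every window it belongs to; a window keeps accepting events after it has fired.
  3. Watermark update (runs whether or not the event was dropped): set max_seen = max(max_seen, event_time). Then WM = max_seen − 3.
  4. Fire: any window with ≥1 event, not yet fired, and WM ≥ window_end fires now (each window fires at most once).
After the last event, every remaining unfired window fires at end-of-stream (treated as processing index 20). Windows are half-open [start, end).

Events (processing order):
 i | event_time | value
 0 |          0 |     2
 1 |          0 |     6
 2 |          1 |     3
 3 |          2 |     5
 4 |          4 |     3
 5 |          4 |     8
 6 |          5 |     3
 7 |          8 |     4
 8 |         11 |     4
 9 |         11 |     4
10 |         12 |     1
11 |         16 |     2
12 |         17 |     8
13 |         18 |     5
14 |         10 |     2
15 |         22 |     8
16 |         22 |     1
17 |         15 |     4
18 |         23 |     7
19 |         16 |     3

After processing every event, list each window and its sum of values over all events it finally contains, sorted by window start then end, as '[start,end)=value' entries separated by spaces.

[0,16)=43 [16,22)=15 [22,27)=16

i=0 t=0 v=2: → [0,4); WM=-3
i=1 t=0 v=6: → [0,4); WM=-3
i=2 t=1 v=3: → [0,5); WM=-2
i=3 t=2 v=5: → [0,6); WM=-1
i=4 t=4 v=3: → [0,8); WM=1
i=5 t=4 v=8: → [0,8); WM=1
i=6 t=5 v=3: → [0,9); WM=2
i=7 t=8 v=4: → [0,12); WM=5
i=8 t=11 v=4: → [0,15); WM=8
i=9 t=11 v=4: → [0,15); WM=8
i=10 t=12 v=1: → [0,16); WM=9
i=11 t=16 v=2: → [16,20); WM=13
i=12 t=17 v=8: → [16,21); WM=14
i=13 t=18 v=5: → [16,22); WM=15
i=14 t=10 v=2: DROP (t<15-0); WM=15
i=15 t=22 v=8: → [22,26); WM=19
i=16 t=22 v=1: → [22,26); WM=19
i=17 t=15 v=4: DROP (t<19-0); WM=19
i=18 t=23 v=7: → [22,27); WM=20
i=19 t=16 v=3: DROP (t<20-0); WM=20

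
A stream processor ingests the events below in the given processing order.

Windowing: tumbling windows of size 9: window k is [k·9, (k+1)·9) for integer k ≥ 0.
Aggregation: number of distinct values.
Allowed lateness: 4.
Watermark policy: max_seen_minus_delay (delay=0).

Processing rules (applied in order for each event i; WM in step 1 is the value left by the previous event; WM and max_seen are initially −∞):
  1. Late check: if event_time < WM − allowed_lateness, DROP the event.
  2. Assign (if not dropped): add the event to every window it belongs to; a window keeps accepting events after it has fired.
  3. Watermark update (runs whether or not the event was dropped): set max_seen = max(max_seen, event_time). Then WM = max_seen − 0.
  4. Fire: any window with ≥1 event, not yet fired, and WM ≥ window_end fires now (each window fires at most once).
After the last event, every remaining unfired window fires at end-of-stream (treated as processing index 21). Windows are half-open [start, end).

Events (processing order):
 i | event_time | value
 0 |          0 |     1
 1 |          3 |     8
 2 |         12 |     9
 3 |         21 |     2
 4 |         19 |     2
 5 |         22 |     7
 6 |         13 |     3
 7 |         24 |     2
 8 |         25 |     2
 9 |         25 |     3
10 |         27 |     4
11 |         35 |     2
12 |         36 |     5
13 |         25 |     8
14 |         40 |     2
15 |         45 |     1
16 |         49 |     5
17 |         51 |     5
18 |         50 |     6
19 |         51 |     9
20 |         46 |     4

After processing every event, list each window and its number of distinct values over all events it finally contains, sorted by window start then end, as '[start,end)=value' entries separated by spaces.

i=0 t=0 v=1: → [0,9); WM=0
i=1 t=3 v=8: → [0,9); WM=3
i=2 t=12 v=9: → [9,18); WM=12; [0,9) fires=2
i=3 t=21 v=2: → [18,27); WM=21; [9,18) fires=1
i=4 t=19 v=2: → [18,27); WM=21
i=5 t=22 v=7: → [18,27); WM=22
i=6 t=13 v=3: DROP (t<22-4); WM=22
i=7 t=24 v=2: → [18,27); WM=24
i=8 t=25 v=2: → [18,27); WM=25
i=9 t=25 v=3: → [18,27); WM=25
i=10 t=27 v=4: → [27,36); WM=27; [18,27) fires=3
i=11 t=35 v=2: → [27,36); WM=35
i=12 t=36 v=5: → [36,45); WM=36; [27,36) fires=2
i=13 t=25 v=8: DROP (t<36-4); WM=36
i=14 t=40 v=2: → [36,45); WM=40
i=15 t=45 v=1: → [45,54); WM=45; [36,45) fires=2
i=16 t=49 v=5: → [45,54); WM=49
i=17 t=51 v=5: → [45,54); WM=51
i=18 t=50 v=6: → [45,54); WM=51
i=19 t=51 v=9: → [45,54); WM=51
i=20 t=46 v=4: DROP (t<51-4); WM=51

[0,9)=2 [9,18)=1 [18,27)=3 [27,36)=2 [36,45)=2 [45,54)=4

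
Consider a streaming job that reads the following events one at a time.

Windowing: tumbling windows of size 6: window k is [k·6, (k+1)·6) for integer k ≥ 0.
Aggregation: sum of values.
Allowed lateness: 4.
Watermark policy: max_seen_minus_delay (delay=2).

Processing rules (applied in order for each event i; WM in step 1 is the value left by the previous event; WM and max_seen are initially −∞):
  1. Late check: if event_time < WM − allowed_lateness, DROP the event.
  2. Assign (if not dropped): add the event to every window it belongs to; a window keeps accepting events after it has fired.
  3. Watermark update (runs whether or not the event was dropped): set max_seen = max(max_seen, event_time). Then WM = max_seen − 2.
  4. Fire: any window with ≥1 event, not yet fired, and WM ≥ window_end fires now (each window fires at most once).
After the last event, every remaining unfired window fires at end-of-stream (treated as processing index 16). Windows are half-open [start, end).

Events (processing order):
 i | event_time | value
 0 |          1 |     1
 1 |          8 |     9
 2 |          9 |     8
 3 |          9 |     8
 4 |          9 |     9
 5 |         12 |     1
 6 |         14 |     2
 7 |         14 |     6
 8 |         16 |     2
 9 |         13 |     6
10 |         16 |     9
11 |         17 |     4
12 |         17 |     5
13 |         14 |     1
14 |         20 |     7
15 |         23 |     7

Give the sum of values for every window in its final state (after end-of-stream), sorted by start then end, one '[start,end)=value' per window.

i=0 t=1 v=1: → [0,6); WM=-1
i=1 t=8 v=9: → [6,12); WM=6; [0,6) fires=1
i=2 t=9 v=8: → [6,12); WM=7
i=3 t=9 v=8: → [6,12); WM=7
i=4 t=9 v=9: → [6,12); WM=7
i=5 t=12 v=1: → [12,18); WM=10
i=6 t=14 v=2: → [12,18); WM=12; [6,12) fires=34
i=7 t=14 v=6: → [12,18); WM=12
i=8 t=16 v=2: → [12,18); WM=14
i=9 t=13 v=6: → [12,18); WM=14
i=10 t=16 v=9: → [12,18); WM=14
i=11 t=17 v=4: → [12,18); WM=15
i=12 t=17 v=5: → [12,18); WM=15
i=13 t=14 v=1: → [12,18); WM=15
i=14 t=20 v=7: → [18,24); WM=18; [12,18) fires=36
i=15 t=23 v=7: → [18,24); WM=21

[0,6)=1 [6,12)=34 [12,18)=36 [18,24)=14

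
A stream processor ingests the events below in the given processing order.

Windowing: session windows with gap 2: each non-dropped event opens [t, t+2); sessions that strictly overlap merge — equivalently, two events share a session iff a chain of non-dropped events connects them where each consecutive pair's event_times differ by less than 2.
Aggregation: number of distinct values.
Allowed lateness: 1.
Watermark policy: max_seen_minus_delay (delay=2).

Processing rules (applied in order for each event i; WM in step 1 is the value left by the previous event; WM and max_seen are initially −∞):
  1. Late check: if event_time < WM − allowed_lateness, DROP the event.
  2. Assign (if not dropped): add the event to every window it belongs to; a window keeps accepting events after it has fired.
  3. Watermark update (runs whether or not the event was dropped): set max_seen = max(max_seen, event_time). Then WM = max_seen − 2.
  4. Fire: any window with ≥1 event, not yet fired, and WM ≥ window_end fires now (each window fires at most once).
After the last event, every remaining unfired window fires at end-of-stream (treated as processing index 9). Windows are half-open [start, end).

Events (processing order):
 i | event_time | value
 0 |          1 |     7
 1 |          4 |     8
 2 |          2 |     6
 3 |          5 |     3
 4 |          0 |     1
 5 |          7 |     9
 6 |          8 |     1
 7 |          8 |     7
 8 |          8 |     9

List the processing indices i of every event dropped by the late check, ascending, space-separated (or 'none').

4

i=0 t=1 v=7: → [1,3); WM=-1
i=1 t=4 v=8: → [4,6); WM=2
i=2 t=2 v=6: → [1,4); WM=2
i=3 t=5 v=3: → [4,7); WM=3
i=4 t=0 v=1: DROP (t<3-1); WM=3
i=5 t=7 v=9: → [7,9); WM=5
i=6 t=8 v=1: → [7,10); WM=6
i=7 t=8 v=7: → [7,10); WM=6
i=8 t=8 v=9: → [7,10); WM=6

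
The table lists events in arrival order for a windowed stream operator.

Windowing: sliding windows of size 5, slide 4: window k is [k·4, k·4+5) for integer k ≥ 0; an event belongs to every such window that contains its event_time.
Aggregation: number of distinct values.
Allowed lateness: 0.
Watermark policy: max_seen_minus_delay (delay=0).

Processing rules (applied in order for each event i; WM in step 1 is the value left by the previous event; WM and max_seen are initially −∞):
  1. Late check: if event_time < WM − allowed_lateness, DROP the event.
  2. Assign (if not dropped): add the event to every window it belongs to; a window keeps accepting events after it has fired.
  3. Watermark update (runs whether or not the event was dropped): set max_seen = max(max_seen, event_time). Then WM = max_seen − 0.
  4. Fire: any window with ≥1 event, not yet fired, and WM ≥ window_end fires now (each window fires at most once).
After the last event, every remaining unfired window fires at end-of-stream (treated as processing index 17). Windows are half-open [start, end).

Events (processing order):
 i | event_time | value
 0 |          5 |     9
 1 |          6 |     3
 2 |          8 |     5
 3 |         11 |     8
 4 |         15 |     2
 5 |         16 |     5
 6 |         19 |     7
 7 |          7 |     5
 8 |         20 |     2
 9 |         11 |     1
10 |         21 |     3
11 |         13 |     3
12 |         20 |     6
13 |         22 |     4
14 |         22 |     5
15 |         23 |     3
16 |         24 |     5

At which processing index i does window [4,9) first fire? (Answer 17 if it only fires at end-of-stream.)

i=0 t=5 v=9: → [4,9); WM=5
i=1 t=6 v=3: → [4,9); WM=6
i=2 t=8 v=5: → [8,13),[4,9); WM=8
i=3 t=11 v=8: → [8,13); WM=11; [4,9) fires=3
i=4 t=15 v=2: → [12,17); WM=15; [8,13) fires=2
i=5 t=16 v=5: → [16,21),[12,17); WM=16
i=6 t=19 v=7: → [16,21); WM=19; [12,17) fires=2
i=7 t=7 v=5: DROP (t<19-0); WM=19
i=8 t=20 v=2: → [20,25),[16,21); WM=20
i=9 t=11 v=1: DROP (t<20-0); WM=20
i=10 t=21 v=3: → [20,25); WM=21; [16,21) fires=3
i=11 t=13 v=3: DROP (t<21-0); WM=21
i=12 t=20 v=6: DROP (t<21-0); WM=21
i=13 t=22 v=4: → [20,25); WM=22
i=14 t=22 v=5: → [20,25); WM=22
i=15 t=23 v=3: → [20,25); WM=23
i=16 t=24 v=5: → [24,29),[20,25); WM=24

3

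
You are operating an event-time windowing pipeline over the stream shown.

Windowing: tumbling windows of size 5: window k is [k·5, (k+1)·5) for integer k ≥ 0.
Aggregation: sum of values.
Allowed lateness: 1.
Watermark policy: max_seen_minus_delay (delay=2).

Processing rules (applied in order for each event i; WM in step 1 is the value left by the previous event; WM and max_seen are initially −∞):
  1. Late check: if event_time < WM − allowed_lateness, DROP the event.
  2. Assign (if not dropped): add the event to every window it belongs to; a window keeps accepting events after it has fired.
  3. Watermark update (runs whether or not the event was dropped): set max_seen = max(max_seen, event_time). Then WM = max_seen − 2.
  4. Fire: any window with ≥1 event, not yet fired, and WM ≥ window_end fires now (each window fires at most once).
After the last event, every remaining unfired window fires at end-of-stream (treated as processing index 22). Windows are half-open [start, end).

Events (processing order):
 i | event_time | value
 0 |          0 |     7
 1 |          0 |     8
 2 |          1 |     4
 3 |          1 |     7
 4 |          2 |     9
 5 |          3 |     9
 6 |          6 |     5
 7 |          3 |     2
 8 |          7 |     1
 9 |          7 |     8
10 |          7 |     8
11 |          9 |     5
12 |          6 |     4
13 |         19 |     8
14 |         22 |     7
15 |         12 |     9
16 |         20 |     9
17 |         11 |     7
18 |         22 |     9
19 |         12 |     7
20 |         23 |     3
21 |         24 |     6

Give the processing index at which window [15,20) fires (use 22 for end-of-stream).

i=0 t=0 v=7: → [0,5); WM=-2
i=1 t=0 v=8: → [0,5); WM=-2
i=2 t=1 v=4: → [0,5); WM=-1
i=3 t=1 v=7: → [0,5); WM=-1
i=4 t=2 v=9: → [0,5); WM=0
i=5 t=3 v=9: → [0,5); WM=1
i=6 t=6 v=5: → [5,10); WM=4
i=7 t=3 v=2: → [0,5); WM=4
i=8 t=7 v=1: → [5,10); WM=5; [0,5) fires=46
i=9 t=7 v=8: → [5,10); WM=5
i=10 t=7 v=8: → [5,10); WM=5
i=11 t=9 v=5: → [5,10); WM=7
i=12 t=6 v=4: → [5,10); WM=7
i=13 t=19 v=8: → [15,20); WM=17; [5,10) fires=31
i=14 t=22 v=7: → [20,25); WM=20; [15,20) fires=8
i=15 t=12 v=9: DROP (t<20-1); WM=20
i=16 t=20 v=9: → [20,25); WM=20
i=17 t=11 v=7: DROP (t<20-1); WM=20
i=18 t=22 v=9: → [20,25); WM=20
i=19 t=12 v=7: DROP (t<20-1); WM=20
i=20 t=23 v=3: → [20,25); WM=21
i=21 t=24 v=6: → [20,25); WM=22

14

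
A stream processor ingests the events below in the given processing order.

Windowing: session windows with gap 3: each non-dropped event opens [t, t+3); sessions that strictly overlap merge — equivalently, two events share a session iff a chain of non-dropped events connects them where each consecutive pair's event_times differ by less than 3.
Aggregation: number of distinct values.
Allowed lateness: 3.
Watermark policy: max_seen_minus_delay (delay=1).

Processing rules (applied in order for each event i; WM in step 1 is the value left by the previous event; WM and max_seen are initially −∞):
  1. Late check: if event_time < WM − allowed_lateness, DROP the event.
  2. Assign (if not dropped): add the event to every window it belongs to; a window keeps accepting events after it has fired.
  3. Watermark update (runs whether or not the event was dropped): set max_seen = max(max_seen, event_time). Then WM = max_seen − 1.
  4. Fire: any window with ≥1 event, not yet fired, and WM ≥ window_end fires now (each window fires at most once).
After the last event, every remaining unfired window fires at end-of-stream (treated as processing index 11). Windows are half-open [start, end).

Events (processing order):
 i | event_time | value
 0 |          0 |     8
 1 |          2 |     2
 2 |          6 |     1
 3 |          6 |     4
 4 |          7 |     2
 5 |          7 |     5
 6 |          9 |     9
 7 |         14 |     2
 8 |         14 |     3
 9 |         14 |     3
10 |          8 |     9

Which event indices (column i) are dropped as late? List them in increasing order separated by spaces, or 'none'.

i=0 t=0 v=8: → [0,3); WM=-1
i=1 t=2 v=2: → [0,5); WM=1
i=2 t=6 v=1: → [6,9); WM=5
i=3 t=6 v=4: → [6,9); WM=5
i=4 t=7 v=2: → [6,10); WM=6
i=5 t=7 v=5: → [6,10); WM=6
i=6 t=9 v=9: → [6,12); WM=8
i=7 t=14 v=2: → [14,17); WM=13
i=8 t=14 v=3: → [14,17); WM=13
i=9 t=14 v=3: → [14,17); WM=13
i=10 t=8 v=9: DROP (t<13-3); WM=13

10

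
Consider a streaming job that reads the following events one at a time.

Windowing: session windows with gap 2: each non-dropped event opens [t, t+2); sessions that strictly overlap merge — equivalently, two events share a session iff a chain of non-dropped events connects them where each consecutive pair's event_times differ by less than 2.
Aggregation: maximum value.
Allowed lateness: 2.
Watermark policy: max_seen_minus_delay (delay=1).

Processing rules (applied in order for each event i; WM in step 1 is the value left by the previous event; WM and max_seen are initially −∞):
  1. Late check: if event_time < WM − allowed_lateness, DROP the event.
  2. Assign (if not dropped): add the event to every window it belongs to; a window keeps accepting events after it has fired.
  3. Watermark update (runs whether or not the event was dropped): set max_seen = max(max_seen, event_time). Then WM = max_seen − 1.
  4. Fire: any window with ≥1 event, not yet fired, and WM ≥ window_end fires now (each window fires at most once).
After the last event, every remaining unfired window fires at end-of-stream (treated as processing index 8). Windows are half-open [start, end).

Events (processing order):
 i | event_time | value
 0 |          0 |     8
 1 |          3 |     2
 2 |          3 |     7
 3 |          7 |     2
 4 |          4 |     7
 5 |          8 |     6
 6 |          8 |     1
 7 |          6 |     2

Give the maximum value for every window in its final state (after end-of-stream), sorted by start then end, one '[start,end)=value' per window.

i=0 t=0 v=8: → [0,2); WM=-1
i=1 t=3 v=2: → [3,5); WM=2
i=2 t=3 v=7: → [3,5); WM=2
i=3 t=7 v=2: → [7,9); WM=6
i=4 t=4 v=7: → [3,6); WM=6
i=5 t=8 v=6: → [7,10); WM=7
i=6 t=8 v=1: → [7,10); WM=7
i=7 t=6 v=2: → [6,10); WM=7

[0,2)=8 [3,6)=7 [6,10)=6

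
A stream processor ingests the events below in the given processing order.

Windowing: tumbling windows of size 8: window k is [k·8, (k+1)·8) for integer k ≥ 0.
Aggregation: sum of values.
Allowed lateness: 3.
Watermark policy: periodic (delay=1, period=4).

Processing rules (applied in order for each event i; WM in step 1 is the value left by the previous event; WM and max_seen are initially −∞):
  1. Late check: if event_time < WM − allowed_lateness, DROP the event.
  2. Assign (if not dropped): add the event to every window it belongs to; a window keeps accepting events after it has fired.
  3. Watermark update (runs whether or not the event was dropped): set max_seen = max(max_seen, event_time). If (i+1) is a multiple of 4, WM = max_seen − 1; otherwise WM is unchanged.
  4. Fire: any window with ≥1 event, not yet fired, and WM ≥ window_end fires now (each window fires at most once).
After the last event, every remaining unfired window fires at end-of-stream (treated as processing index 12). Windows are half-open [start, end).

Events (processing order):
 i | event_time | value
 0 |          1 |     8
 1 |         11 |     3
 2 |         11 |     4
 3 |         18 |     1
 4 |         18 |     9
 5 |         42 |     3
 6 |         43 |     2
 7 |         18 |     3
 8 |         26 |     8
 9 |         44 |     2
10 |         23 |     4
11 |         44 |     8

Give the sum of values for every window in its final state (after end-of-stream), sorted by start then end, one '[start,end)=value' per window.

[0,8)=8 [8,16)=7 [16,24)=13 [40,48)=15

i=0 t=1 v=8: → [0,8); WM=−∞
i=1 t=11 v=3: → [8,16); WM=−∞
i=2 t=11 v=4: → [8,16); WM=−∞
i=3 t=18 v=1: → [16,24); WM=17; [0,8) fires=8 [8,16) fires=7
i=4 t=18 v=9: → [16,24); WM=17
i=5 t=42 v=3: → [40,48); WM=17
i=6 t=43 v=2: → [40,48); WM=17
i=7 t=18 v=3: → [16,24); WM=42; [16,24) fires=13
i=8 t=26 v=8: DROP (t<42-3); WM=42
i=9 t=44 v=2: → [40,48); WM=42
i=10 t=23 v=4: DROP (t<42-3); WM=42
i=11 t=44 v=8: → [40,48); WM=43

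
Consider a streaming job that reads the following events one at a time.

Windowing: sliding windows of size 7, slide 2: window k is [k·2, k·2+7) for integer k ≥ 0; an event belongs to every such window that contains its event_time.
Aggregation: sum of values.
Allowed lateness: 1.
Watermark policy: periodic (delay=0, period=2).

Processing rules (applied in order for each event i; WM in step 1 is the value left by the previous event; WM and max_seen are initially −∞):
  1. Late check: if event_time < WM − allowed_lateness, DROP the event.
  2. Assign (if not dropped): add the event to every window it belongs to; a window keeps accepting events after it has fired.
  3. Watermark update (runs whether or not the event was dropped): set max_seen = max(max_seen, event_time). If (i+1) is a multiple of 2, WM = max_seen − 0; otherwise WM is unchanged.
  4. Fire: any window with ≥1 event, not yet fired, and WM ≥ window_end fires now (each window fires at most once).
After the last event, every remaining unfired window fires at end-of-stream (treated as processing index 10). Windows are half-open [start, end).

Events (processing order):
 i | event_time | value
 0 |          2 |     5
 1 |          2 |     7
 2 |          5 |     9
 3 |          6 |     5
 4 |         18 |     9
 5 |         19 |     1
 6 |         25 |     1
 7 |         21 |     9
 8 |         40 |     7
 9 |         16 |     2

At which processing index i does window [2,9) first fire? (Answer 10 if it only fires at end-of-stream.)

i=0 t=2 v=5: → [2,9),[0,7); WM=−∞
i=1 t=2 v=7: → [2,9),[0,7); WM=2
i=2 t=5 v=9: → [4,11),[2,9),[0,7); WM=2
i=3 t=6 v=5: → [6,13),[4,11),[2,9),[0,7); WM=6
i=4 t=18 v=9: → [18,25),[16,23),[14,21),[12,19); WM=6
i=5 t=19 v=1: → [18,25),[16,23),[14,21); WM=19; [0,7) fires=26 [2,9) fires=26 [4,11) fires=14 [6,13) fires=5 [12,19) fires=9
i=6 t=25 v=1: → [24,31),[22,29),[20,27); WM=19
i=7 t=21 v=9: → [20,27),[18,25),[16,23); WM=25; [14,21) fires=10 [16,23) fires=19 [18,25) fires=19
i=8 t=40 v=7: → [40,47),[38,45),[36,43),[34,41); WM=25
i=9 t=16 v=2: DROP (t<25-1); WM=40; [20,27) fires=10 [22,29) fires=1 [24,31) fires=1

5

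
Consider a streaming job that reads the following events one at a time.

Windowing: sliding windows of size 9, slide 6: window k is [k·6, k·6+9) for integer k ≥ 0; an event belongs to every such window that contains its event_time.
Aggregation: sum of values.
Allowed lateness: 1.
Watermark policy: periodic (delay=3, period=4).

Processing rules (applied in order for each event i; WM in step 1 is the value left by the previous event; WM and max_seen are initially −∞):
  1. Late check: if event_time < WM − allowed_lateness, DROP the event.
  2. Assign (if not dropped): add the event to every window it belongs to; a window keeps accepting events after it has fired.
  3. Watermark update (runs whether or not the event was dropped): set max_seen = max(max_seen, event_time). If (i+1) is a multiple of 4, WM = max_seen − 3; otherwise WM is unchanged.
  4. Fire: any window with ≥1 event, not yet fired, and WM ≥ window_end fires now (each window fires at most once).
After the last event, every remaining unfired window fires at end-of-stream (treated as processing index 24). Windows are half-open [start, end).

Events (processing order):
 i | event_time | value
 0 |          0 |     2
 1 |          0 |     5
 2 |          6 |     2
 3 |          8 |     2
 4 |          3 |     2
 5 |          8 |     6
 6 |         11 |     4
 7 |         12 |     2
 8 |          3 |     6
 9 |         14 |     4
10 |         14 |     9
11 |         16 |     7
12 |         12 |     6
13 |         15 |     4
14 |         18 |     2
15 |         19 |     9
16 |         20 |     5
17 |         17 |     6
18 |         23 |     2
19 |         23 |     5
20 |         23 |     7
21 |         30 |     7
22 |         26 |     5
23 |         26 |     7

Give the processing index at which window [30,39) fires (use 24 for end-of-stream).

i=0 t=0 v=2: → [0,9); WM=−∞
i=1 t=0 v=5: → [0,9); WM=−∞
i=2 t=6 v=2: → [6,15),[0,9); WM=−∞
i=3 t=8 v=2: → [6,15),[0,9); WM=5
i=4 t=3 v=2: DROP (t<5-1); WM=5
i=5 t=8 v=6: → [6,15),[0,9); WM=5
i=6 t=11 v=4: → [6,15); WM=5
i=7 t=12 v=2: → [12,21),[6,15); WM=9; [0,9) fires=17
i=8 t=3 v=6: DROP (t<9-1); WM=9
i=9 t=14 v=4: → [12,21),[6,15); WM=9
i=10 t=14 v=9: → [12,21),[6,15); WM=9
i=11 t=16 v=7: → [12,21); WM=13
i=12 t=12 v=6: → [12,21),[6,15); WM=13
i=13 t=15 v=4: → [12,21); WM=13
i=14 t=18 v=2: → [18,27),[12,21); WM=13
i=15 t=19 v=9: → [18,27),[12,21); WM=16; [6,15) fires=35
i=16 t=20 v=5: → [18,27),[12,21); WM=16
i=17 t=17 v=6: → [12,21); WM=16
i=18 t=23 v=2: → [18,27); WM=16
i=19 t=23 v=5: → [18,27); WM=20
i=20 t=23 v=7: → [18,27); WM=20
i=21 t=30 v=7: → [30,39),[24,33); WM=20
i=22 t=26 v=5: → [24,33),[18,27); WM=20
i=23 t=26 v=7: → [24,33),[18,27); WM=27; [12,21) fires=54 [18,27) fires=42

24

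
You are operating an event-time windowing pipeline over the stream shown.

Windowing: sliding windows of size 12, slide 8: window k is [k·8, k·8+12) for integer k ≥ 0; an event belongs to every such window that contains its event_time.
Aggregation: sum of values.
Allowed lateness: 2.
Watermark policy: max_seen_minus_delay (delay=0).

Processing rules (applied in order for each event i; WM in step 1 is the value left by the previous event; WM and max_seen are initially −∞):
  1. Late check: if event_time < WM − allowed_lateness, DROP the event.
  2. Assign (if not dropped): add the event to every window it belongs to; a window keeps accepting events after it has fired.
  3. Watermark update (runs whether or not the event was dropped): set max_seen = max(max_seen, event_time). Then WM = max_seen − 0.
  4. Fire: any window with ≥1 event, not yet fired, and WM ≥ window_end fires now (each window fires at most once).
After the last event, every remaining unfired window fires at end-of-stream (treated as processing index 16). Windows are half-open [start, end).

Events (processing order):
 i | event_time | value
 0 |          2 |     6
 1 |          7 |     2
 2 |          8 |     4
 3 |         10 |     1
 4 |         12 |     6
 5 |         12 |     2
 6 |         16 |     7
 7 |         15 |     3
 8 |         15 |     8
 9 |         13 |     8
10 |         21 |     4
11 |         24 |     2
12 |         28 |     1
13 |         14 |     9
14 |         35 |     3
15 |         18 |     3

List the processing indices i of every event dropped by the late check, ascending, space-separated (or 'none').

i=0 t=2 v=6: → [0,12); WM=2
i=1 t=7 v=2: → [0,12); WM=7
i=2 t=8 v=4: → [8,20),[0,12); WM=8
i=3 t=10 v=1: → [8,20),[0,12); WM=10
i=4 t=12 v=6: → [8,20); WM=12; [0,12) fires=13
i=5 t=12 v=2: → [8,20); WM=12
i=6 t=16 v=7: → [16,28),[8,20); WM=16
i=7 t=15 v=3: → [8,20); WM=16
i=8 t=15 v=8: → [8,20); WM=16
i=9 t=13 v=8: DROP (t<16-2); WM=16
i=10 t=21 v=4: → [16,28); WM=21; [8,20) fires=31
i=11 t=24 v=2: → [24,36),[16,28); WM=24
i=12 t=28 v=1: → [24,36); WM=28; [16,28) fires=13
i=13 t=14 v=9: DROP (t<28-2); WM=28
i=14 t=35 v=3: → [32,44),[24,36); WM=35
i=15 t=18 v=3: DROP (t<35-2); WM=35

9 13 15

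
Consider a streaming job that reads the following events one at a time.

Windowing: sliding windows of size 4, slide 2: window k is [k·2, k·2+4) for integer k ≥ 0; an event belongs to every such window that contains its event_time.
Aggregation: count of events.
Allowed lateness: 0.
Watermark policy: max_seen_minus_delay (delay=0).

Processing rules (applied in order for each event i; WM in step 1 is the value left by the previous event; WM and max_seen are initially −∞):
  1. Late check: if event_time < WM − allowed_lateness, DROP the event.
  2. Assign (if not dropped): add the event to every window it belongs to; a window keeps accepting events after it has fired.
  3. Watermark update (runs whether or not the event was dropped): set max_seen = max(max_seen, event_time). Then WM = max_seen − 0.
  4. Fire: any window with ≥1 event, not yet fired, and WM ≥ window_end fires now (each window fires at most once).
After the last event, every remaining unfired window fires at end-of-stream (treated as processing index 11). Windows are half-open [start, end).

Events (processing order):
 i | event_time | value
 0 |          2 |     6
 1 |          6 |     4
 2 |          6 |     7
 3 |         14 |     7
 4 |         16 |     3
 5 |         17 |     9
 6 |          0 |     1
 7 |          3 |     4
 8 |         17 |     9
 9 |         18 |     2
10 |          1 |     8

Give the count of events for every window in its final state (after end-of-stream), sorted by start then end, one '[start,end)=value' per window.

i=0 t=2 v=6: → [2,6),[0,4); WM=2
i=1 t=6 v=4: → [6,10),[4,8); WM=6; [0,4) fires=1 [2,6) fires=1
i=2 t=6 v=7: → [6,10),[4,8); WM=6
i=3 t=14 v=7: → [14,18),[12,16); WM=14; [4,8) fires=2 [6,10) fires=2
i=4 t=16 v=3: → [16,20),[14,18); WM=16; [12,16) fires=1
i=5 t=17 v=9: → [16,20),[14,18); WM=17
i=6 t=0 v=1: DROP (t<17-0); WM=17
i=7 t=3 v=4: DROP (t<17-0); WM=17
i=8 t=17 v=9: → [16,20),[14,18); WM=17
i=9 t=18 v=2: → [18,22),[16,20); WM=18; [14,18) fires=4
i=10 t=1 v=8: DROP (t<18-0); WM=18

[0,4)=1 [2,6)=1 [4,8)=2 [6,10)=2 [12,16)=1 [14,18)=4 [16,20)=4 [18,22)=1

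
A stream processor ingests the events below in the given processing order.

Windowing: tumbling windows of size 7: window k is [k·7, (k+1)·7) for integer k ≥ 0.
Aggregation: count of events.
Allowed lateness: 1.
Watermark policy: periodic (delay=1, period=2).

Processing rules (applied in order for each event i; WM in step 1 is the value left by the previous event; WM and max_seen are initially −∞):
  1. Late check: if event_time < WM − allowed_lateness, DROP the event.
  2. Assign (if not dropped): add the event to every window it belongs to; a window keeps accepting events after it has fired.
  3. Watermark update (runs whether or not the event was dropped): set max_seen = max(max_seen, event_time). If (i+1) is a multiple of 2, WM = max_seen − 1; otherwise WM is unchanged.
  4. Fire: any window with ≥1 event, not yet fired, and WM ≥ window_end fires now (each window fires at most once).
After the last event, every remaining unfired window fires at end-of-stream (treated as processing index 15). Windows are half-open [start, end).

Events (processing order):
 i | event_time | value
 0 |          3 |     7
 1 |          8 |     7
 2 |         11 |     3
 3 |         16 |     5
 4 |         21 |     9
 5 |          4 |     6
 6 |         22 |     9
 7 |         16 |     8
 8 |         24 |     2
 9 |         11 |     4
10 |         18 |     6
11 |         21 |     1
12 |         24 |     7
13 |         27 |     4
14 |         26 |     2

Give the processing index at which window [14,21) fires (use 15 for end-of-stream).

i=0 t=3 v=7: → [0,7); WM=−∞
i=1 t=8 v=7: → [7,14); WM=7; [0,7) fires=1
i=2 t=11 v=3: → [7,14); WM=7
i=3 t=16 v=5: → [14,21); WM=15; [7,14) fires=2
i=4 t=21 v=9: → [21,28); WM=15
i=5 t=4 v=6: DROP (t<15-1); WM=20
i=6 t=22 v=9: → [21,28); WM=20
i=7 t=16 v=8: DROP (t<20-1); WM=21; [14,21) fires=1
i=8 t=24 v=2: → [21,28); WM=21
i=9 t=11 v=4: DROP (t<21-1); WM=23
i=10 t=18 v=6: DROP (t<23-1); WM=23
i=11 t=21 v=1: DROP (t<23-1); WM=23
i=12 t=24 v=7: → [21,28); WM=23
i=13 t=27 v=4: → [21,28); WM=26
i=14 t=26 v=2: → [21,28); WM=26

7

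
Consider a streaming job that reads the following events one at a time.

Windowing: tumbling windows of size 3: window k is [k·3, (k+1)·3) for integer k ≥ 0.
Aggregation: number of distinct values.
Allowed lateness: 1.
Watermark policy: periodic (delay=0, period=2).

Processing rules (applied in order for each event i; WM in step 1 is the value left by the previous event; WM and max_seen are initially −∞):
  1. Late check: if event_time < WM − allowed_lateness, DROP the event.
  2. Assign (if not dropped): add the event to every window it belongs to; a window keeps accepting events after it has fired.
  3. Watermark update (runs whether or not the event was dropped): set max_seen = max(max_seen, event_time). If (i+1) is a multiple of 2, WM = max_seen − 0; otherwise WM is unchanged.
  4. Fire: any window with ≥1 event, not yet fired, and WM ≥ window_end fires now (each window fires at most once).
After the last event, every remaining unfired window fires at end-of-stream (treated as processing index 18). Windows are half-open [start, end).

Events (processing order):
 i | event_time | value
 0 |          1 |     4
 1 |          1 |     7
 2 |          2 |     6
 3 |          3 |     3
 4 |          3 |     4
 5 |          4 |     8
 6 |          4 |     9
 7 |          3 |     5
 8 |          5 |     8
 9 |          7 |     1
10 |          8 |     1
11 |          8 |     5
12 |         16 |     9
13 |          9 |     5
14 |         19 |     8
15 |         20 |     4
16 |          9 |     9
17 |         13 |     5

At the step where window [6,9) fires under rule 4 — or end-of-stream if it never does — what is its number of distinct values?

2

i=0 t=1 v=4: → [0,3); WM=−∞
i=1 t=1 v=7: → [0,3); WM=1
i=2 t=2 v=6: → [0,3); WM=1
i=3 t=3 v=3: → [3,6); WM=3; [0,3) fires=3
i=4 t=3 v=4: → [3,6); WM=3
i=5 t=4 v=8: → [3,6); WM=4
i=6 t=4 v=9: → [3,6); WM=4
i=7 t=3 v=5: → [3,6); WM=4
i=8 t=5 v=8: → [3,6); WM=4
i=9 t=7 v=1: → [6,9); WM=7; [3,6) fires=5
i=10 t=8 v=1: → [6,9); WM=7
i=11 t=8 v=5: → [6,9); WM=8
i=12 t=16 v=9: → [15,18); WM=8
i=13 t=9 v=5: → [9,12); WM=16; [6,9) fires=2 [9,12) fires=1
i=14 t=19 v=8: → [18,21); WM=16
i=15 t=20 v=4: → [18,21); WM=20; [15,18) fires=1
i=16 t=9 v=9: DROP (t<20-1); WM=20
i=17 t=13 v=5: DROP (t<20-1); WM=20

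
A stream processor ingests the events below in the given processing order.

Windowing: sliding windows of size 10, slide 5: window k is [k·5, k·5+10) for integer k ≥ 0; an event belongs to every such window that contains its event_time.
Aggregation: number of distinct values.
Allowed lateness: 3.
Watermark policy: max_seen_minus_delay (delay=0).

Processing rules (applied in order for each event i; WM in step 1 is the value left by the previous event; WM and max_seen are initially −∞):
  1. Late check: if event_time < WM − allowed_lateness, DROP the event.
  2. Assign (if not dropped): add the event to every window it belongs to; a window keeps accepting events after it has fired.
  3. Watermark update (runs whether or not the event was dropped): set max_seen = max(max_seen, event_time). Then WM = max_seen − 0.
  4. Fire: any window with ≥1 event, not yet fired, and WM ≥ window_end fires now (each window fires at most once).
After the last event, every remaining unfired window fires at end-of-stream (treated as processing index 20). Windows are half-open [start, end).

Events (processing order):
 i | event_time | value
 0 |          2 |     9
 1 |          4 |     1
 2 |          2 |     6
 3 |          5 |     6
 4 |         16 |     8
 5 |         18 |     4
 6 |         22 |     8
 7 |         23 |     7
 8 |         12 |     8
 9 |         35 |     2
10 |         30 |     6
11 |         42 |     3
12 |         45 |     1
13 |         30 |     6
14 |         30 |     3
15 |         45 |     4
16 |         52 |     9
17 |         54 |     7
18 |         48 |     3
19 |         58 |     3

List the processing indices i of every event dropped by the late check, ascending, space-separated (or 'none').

8 10 13 14 18

i=0 t=2 v=9: → [0,10); WM=2
i=1 t=4 v=1: → [0,10); WM=4
i=2 t=2 v=6: → [0,10); WM=4
i=3 t=5 v=6: → [5,15),[0,10); WM=5
i=4 t=16 v=8: → [15,25),[10,20); WM=16; [0,10) fires=3 [5,15) fires=1
i=5 t=18 v=4: → [15,25),[10,20); WM=18
i=6 t=22 v=8: → [20,30),[15,25); WM=22; [10,20) fires=2
i=7 t=23 v=7: → [20,30),[15,25); WM=23
i=8 t=12 v=8: DROP (t<23-3); WM=23
i=9 t=35 v=2: → [35,45),[30,40); WM=35; [15,25) fires=3 [20,30) fires=2
i=10 t=30 v=6: DROP (t<35-3); WM=35
i=11 t=42 v=3: → [40,50),[35,45); WM=42; [30,40) fires=1
i=12 t=45 v=1: → [45,55),[40,50); WM=45; [35,45) fires=2
i=13 t=30 v=6: DROP (t<45-3); WM=45
i=14 t=30 v=3: DROP (t<45-3); WM=45
i=15 t=45 v=4: → [45,55),[40,50); WM=45
i=16 t=52 v=9: → [50,60),[45,55); WM=52; [40,50) fires=3
i=17 t=54 v=7: → [50,60),[45,55); WM=54
i=18 t=48 v=3: DROP (t<54-3); WM=54
i=19 t=58 v=3: → [55,65),[50,60); WM=58; [45,55) fires=4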